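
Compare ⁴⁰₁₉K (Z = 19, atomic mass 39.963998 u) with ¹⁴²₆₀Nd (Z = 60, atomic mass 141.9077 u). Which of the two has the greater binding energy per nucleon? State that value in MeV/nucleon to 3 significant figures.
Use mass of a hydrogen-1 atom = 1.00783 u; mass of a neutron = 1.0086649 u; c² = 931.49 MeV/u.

⁴⁰₁₉K; 8.54 MeV/nucleon

⁴⁰₁₉K: Σm = 19(1.00783) + 21(1.0086649) = 40.3307329 u; Δm = 0.3667349 u; E_B = 341.61 MeV; E_B/A = 8.540 MeV
¹⁴²₆₀Nd: Σm = 60(1.00783) + 82(1.0086649) = 143.1803218 u; Δm = 1.2726218 u; E_B = 1185.4 MeV; E_B/A = 8.348 MeV
⁴⁰₁₉K has the higher binding energy per nucleon, so it is the more tightly bound nucleus.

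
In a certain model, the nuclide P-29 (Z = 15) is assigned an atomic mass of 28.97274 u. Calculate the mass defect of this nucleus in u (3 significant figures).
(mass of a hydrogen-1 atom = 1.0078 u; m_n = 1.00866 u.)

0.266 u

With 15 protons and 14 neutrons (A = 29):
Mass of separated nucleons = 15(1.0078) + 14(1.00866) = 15.1170 + 14.12124 = 29.23824 u
Mass defect Δm = 29.23824 − 28.97274 = 0.26550 u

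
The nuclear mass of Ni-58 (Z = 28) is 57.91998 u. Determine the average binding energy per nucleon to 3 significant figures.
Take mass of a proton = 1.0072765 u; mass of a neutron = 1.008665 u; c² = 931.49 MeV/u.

8.73 MeV/nucleon

Z = 28, so N = A − Z = 58 − 28 = 30.
Total constituent mass: 28 × 1.0072765 + 30 × 1.008665 = 58.4636920 u
Mass defect Δm = 58.4636920 − 57.91998 = 0.5437120 u
E_B = 0.5437120 × 931.49 = 506.462 MeV
Dividing by A = 58 gives 8.732 MeV per nucleon.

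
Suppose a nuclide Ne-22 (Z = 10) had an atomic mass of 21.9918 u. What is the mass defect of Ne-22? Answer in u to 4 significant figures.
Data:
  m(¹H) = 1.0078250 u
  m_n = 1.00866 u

Σm = 10·m(¹H) + 12·m_n = 10.0782500 + 12.10392 = 22.1821700 u
The mass defect is 22.1821700 − 21.9918 = 0.1903700 u.

0.1904 u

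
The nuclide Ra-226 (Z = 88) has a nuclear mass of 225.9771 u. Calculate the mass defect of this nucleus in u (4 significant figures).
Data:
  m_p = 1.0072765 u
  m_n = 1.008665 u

With 88 protons and 138 neutrons (A = 226):
Total constituent mass: 88 × 1.0072765 + 138 × 1.008665 = 227.8361020 u
Δm = 227.8361020 − 225.9771 = 1.8590020 u

1.859 u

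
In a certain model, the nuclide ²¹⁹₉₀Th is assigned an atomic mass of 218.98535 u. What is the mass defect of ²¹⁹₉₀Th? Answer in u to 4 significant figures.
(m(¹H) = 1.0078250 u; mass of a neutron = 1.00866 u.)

Σm = 90·m(¹H) + 129·m_n = 90.7042500 + 130.11714 = 220.8213900 u
The mass defect is 220.8213900 − 218.98535 = 1.8360400 u.

1.836 u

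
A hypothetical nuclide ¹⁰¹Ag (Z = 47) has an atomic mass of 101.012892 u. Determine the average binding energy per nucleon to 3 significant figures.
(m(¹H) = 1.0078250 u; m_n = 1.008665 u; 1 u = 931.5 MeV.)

7.59 MeV/nucleon

With 47 protons and 54 neutrons (A = 101):
Total constituent mass: 47 × 1.0078250 + 54 × 1.008665 = 101.8356850 u
Δm = 101.8356850 − 101.012892 = 0.8227930 u
Converting to energy: 0.8227930 u × 931.5 MeV/u = 766.432 MeV
BE/A = 766.432 MeV / 101 = 7.588 MeV/nucleon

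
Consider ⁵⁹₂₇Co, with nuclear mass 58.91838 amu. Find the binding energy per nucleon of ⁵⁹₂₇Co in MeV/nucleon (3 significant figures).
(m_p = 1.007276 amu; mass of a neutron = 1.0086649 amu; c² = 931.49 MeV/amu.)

8.77 MeV/nucleon

Z = 27, so N = A − Z = 59 − 27 = 32.
Mass of separated nucleons = 27(1.007276) + 32(1.0086649) = 27.196452 + 32.2772768 = 59.4737288 amu
Δm = 59.4737288 − 58.91838 = 0.5553488 amu
Converting to energy: 0.5553488 amu × 931.49 MeV/amu = 517.302 MeV
Per nucleon: 517.302 / 59 = 8.768 MeV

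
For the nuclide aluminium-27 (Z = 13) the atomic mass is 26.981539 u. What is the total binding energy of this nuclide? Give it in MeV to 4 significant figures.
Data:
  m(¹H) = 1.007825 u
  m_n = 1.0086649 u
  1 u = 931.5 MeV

With 13 protons and 14 neutrons (A = 27):
Σm = 13·m(¹H) + 14·m_n = 13.101725 + 14.1213086 = 27.2230336 u
The mass defect is 27.2230336 − 26.981539 = 0.2414946 u.
Converting to energy: 0.2414946 u × 931.5 MeV/u = 224.952 MeV

225.0 MeV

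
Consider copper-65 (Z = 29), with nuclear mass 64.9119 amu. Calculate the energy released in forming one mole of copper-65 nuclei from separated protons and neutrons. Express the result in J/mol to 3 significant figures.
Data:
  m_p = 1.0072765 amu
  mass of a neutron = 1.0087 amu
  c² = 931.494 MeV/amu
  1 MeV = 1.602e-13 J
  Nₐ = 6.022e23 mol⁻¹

With 29 protons and 36 neutrons (A = 65):
Σm = 29·m_p + 36·m_n = 29.2110185 + 36.3132 = 65.5242185 amu
Δm = 65.5242185 − 64.9119 = 0.6123185 amu
E_B = 0.6123185 × 931.494 = 570.371 MeV
Per nucleus in joules: 570.371 MeV × 1.602e-13 J/MeV = 9.1373e-11 J
Per mole: 9.1373e-11 J × 6.022e23 mol⁻¹ = 5.5025e+13 J/mol

5.50e+13 J/mol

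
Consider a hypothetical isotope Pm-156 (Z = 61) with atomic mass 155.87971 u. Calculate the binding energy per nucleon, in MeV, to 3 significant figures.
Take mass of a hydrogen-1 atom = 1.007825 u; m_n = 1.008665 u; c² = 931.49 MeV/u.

Mass of separated nucleons = 61(1.007825) + 95(1.008665) = 61.477325 + 95.823175 = 157.300500 u
Δm = 157.300500 − 155.87971 = 1.420790 u
Converting to energy: 1.420790 u × 931.49 MeV/u = 1323.45 MeV
Dividing by A = 156 gives 8.484 MeV per nucleon.

8.48 MeV/nucleon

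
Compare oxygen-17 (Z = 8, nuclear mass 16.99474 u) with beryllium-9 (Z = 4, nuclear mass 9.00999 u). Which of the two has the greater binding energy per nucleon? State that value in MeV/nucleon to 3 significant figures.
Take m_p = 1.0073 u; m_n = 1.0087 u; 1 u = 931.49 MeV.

oxygen-17: Σm = 8(1.0073) + 9(1.0087) = 17.1367 u; Δm = 0.14196 u; E_B = 132.23 MeV; E_B/A = 7.778 MeV
beryllium-9: Σm = 4(1.0073) + 5(1.0087) = 9.0727 u; Δm = 0.06271 u; E_B = 58.414 MeV; E_B/A = 6.490 MeV
oxygen-17 has the higher binding energy per nucleon, so it is the more tightly bound nucleus.

oxygen-17; 7.78 MeV/nucleon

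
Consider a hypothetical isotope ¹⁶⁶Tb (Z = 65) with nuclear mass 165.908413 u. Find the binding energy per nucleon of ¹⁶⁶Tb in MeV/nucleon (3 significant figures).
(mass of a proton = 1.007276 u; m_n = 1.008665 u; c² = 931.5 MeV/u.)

8.08 MeV/nucleon

Total constituent mass: 65 × 1.007276 + 101 × 1.008665 = 167.348105 u
Mass defect Δm = 167.348105 − 165.908413 = 1.439692 u
Binding energy = Δm·c² = 1.439692 × 931.5 MeV/u = 1341.07 MeV
BE/A = 1341.07 MeV / 166 = 8.079 MeV/nucleon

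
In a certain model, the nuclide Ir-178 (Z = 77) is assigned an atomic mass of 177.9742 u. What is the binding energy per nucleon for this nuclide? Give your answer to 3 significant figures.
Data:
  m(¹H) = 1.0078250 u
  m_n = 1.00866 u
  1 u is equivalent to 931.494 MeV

With 77 protons and 101 neutrons (A = 178):
Mass of separated nucleons = 77(1.0078250) + 101(1.00866) = 77.6025250 + 101.87466 = 179.4771850 u
Δm = 179.4771850 − 177.9742 = 1.5029850 u
Binding energy = Δm·c² = 1.5029850 × 931.494 MeV/u = 1400.02 MeV
Dividing by A = 178 gives 7.865 MeV per nucleon.

7.87 MeV/nucleon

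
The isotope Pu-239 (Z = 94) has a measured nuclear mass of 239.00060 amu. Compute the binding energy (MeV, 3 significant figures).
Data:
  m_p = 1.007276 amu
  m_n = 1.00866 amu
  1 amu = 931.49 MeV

1810 MeV

With 94 protons and 145 neutrons (A = 239):
Total constituent mass: 94 × 1.007276 + 145 × 1.00866 = 240.939644 amu
Mass defect Δm = 240.939644 − 239.00060 = 1.939044 amu
E_B = 1.939044 × 931.49 = 1806.20 MeV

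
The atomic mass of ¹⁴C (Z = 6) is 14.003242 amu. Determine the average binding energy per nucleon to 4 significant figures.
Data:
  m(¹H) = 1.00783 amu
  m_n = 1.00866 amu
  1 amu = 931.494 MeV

Mass of separated nucleons = 6(1.00783) + 8(1.00866) = 6.04698 + 8.06928 = 14.11626 amu
The mass defect is 14.11626 − 14.003242 = 0.113018 amu.
Binding energy = Δm·c² = 0.113018 × 931.494 MeV/amu = 105.276 MeV
Per nucleon: 105.276 / 14 = 7.520 MeV

7.520 MeV/nucleon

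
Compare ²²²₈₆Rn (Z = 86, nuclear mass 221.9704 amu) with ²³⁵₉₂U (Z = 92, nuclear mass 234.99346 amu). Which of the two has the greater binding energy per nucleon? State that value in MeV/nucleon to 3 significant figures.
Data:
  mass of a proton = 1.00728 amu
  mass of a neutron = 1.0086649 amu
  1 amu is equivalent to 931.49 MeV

²²²₈₆Rn: Σm = 86(1.00728) + 136(1.0086649) = 223.8045064 amu; Δm = 1.8341064 amu; E_B = 1708.5 MeV; E_B/A = 7.696 MeV
²³⁵₉₂U: Σm = 92(1.00728) + 143(1.0086649) = 236.9088407 amu; Δm = 1.9153807 amu; E_B = 1784.2 MeV; E_B/A = 7.592 MeV
²²²₈₆Rn has the higher binding energy per nucleon, so it is the more tightly bound nucleus.

²²²₈₆Rn; 7.70 MeV/nucleon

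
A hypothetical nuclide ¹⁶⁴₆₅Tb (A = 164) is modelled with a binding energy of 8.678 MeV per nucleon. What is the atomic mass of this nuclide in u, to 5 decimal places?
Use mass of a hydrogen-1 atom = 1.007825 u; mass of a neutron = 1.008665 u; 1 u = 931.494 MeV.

163.83860 u

Total binding energy = 164 × 8.678 = 1423.192 MeV
Mass defect = 1423.192 MeV / (931.494 MeV/u) = 1.5278595 u
Constituent mass = 65(1.007825) + 99(1.008665) = 165.366460 u
Atomic mass = 165.366460 − 1.5278595 = 163.8386005 u ≈ 163.83860 u (to 5 decimal places)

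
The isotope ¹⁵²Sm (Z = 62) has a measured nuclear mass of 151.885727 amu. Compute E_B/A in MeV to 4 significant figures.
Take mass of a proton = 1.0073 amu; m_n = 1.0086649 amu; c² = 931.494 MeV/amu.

Total constituent mass: 62 × 1.0073 + 90 × 1.0086649 = 153.2324410 amu
The mass defect is 153.2324410 − 151.885727 = 1.3467140 amu.
Converting to energy: 1.3467140 amu × 931.494 MeV/amu = 1254.46 MeV
Per nucleon: 1254.46 / 152 = 8.253 MeV

8.253 MeV/nucleon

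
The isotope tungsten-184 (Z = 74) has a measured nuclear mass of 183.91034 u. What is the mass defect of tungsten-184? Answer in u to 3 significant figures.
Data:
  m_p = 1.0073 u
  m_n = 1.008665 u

With 74 protons and 110 neutrons (A = 184):
Total constituent mass: 74 × 1.0073 + 110 × 1.008665 = 185.493350 u
Mass defect Δm = 185.493350 − 183.91034 = 1.583010 u

1.58 u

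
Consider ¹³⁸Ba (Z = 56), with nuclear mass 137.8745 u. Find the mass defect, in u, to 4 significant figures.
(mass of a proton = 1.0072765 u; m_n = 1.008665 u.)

The nucleus contains 56 protons and 138 − 56 = 82 neutrons.
Σm = 56·m_p + 82·m_n = 56.4074840 + 82.710530 = 139.1180140 u
Mass defect Δm = 139.1180140 − 137.8745 = 1.2435140 u

1.244 u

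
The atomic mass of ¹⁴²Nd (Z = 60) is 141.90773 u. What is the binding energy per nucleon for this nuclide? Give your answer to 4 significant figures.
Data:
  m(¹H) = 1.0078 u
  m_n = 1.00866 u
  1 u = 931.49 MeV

The nucleus contains 60 protons and 142 − 60 = 82 neutrons.
Mass of separated nucleons = 60(1.0078) + 82(1.00866) = 60.4680 + 82.71012 = 143.17812 u
The mass defect is 143.17812 − 141.90773 = 1.27039 u.
E_B = 1.27039 × 931.49 = 1183.356 MeV
BE/A = 1183.356 MeV / 142 = 8.333 MeV/nucleon

8.333 MeV/nucleon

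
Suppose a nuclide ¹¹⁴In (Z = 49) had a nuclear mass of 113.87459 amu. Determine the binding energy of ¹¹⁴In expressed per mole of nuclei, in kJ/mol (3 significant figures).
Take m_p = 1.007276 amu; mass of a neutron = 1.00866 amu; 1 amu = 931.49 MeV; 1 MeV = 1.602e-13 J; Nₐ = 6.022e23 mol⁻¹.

9.39e+10 kJ/mol

Σm = 49·m_p + 65·m_n = 49.356524 + 65.56290 = 114.919424 amu
Mass defect Δm = 114.919424 − 113.87459 = 1.044834 amu
Binding energy = Δm·c² = 1.044834 × 931.49 MeV/amu = 973.252 MeV
Per nucleus in joules: 973.252 MeV × 1.602e-13 J/MeV = 1.5591e-10 J
Per mole: 1.5591e-10 J × 6.022e23 mol⁻¹ = 9.3889e+13 J/mol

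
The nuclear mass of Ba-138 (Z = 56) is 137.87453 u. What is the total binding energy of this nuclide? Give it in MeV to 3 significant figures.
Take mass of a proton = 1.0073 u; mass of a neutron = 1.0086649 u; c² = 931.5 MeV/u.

1160 MeV

The nucleus contains 56 protons and 138 − 56 = 82 neutrons.
Total constituent mass: 56 × 1.0073 + 82 × 1.0086649 = 139.1193218 u
Δm = 139.1193218 − 137.87453 = 1.2447918 u
E_B = 1.2447918 × 931.5 = 1159.52 MeV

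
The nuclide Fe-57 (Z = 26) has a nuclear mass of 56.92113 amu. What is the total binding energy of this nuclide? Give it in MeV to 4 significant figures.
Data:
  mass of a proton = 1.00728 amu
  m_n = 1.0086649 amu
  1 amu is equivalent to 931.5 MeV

500.0 MeV

Mass of separated nucleons = 26(1.00728) + 31(1.0086649) = 26.18928 + 31.2686119 = 57.4578919 amu
Δm = 57.4578919 − 56.92113 = 0.5367619 amu
Converting to energy: 0.5367619 amu × 931.5 MeV/amu = 499.994 MeV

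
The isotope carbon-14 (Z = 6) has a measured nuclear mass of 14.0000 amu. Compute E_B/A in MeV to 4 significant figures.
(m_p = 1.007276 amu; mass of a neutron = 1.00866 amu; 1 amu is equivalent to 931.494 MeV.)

Z = 6, so N = A − Z = 14 − 6 = 8.
Σm = 6·m_p + 8·m_n = 6.043656 + 8.06928 = 14.112936 amu
Δm = 14.112936 − 14.0000 = 0.112936 amu
E_B = 0.112936 × 931.494 = 105.199 MeV
Dividing by A = 14 gives 7.514 MeV per nucleon.

7.514 MeV/nucleon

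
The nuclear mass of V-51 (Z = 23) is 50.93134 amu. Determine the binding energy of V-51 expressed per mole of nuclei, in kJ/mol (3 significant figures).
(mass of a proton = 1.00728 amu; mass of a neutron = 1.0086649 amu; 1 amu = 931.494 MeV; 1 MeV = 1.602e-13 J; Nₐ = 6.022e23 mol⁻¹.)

4.30e+10 kJ/mol

Mass of separated nucleons = 23(1.00728) + 28(1.0086649) = 23.16744 + 28.2426172 = 51.4100572 amu
The mass defect is 51.4100572 − 50.93134 = 0.4787172 amu.
Converting to energy: 0.4787172 amu × 931.494 MeV/amu = 445.922 MeV
Per nucleus in joules: 445.922 MeV × 1.602e-13 J/MeV = 7.1437e-11 J
Per mole: 7.1437e-11 J × 6.022e23 mol⁻¹ = 4.3019e+13 J/mol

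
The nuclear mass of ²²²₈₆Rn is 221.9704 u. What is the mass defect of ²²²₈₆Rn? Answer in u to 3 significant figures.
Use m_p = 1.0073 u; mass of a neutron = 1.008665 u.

1.84 u

With 86 protons and 136 neutrons (A = 222):
Σm = 86·m_p + 136·m_n = 86.6278 + 137.178440 = 223.806240 u
Mass defect Δm = 223.806240 − 221.9704 = 1.835840 u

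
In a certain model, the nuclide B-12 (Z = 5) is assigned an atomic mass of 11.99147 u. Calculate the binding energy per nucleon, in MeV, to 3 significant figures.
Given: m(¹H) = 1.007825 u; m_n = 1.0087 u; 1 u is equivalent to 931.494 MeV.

8.43 MeV/nucleon

The nucleus contains 5 protons and 12 − 5 = 7 neutrons.
Σm = 5·m(¹H) + 7·m_n = 5.039125 + 7.0609 = 12.100025 u
The mass defect is 12.100025 − 11.99147 = 0.108555 u.
E_B = 0.108555 × 931.494 = 101.118 MeV
Per nucleon: 101.118 / 12 = 8.427 MeV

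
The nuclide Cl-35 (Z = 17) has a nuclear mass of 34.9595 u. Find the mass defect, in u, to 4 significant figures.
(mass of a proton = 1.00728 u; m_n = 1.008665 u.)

0.3202 u

Σm = 17·m_p + 18·m_n = 17.12376 + 18.155970 = 35.279730 u
Mass defect Δm = 35.279730 − 34.9595 = 0.320230 u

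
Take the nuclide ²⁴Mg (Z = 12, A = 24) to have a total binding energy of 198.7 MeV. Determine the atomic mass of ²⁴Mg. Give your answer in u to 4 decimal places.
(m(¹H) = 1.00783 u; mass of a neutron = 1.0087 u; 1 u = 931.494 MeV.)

23.9850 u

Mass defect = 198.7 MeV / (931.494 MeV/u) = 0.213313 u
Constituent mass = 12(1.00783) + 12(1.0087) = 24.19836 u
Atomic mass = 24.19836 − 0.213313 = 23.985047 u ≈ 23.9850 u (to 4 decimal places)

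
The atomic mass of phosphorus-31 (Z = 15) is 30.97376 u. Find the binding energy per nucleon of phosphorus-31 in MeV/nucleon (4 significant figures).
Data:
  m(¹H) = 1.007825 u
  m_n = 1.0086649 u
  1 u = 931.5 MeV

8.481 MeV/nucleon

The nucleus contains 15 protons and 31 − 15 = 16 neutrons.
Mass of separated nucleons = 15(1.007825) + 16(1.0086649) = 15.117375 + 16.1386384 = 31.2560134 u
Δm = 31.2560134 − 30.97376 = 0.2822534 u
Binding energy = Δm·c² = 0.2822534 × 931.5 MeV/u = 262.919 MeV
Dividing by A = 31 gives 8.481 MeV per nucleon.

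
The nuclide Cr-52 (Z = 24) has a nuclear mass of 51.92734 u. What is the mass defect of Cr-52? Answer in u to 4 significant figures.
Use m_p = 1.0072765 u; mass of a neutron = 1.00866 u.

The nucleus contains 24 protons and 52 − 24 = 28 neutrons.
Σm = 24·m_p + 28·m_n = 24.1746360 + 28.24248 = 52.4171160 u
Δm = 52.4171160 − 51.92734 = 0.4897760 u

0.4898 u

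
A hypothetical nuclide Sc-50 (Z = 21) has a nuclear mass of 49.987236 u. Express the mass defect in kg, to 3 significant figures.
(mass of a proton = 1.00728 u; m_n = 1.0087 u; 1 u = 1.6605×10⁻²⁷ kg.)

6.94e-28 kg

Mass of separated nucleons = 21(1.00728) + 29(1.0087) = 21.15288 + 29.2523 = 50.40518 u
The mass defect is 50.40518 − 49.987236 = 0.417944 u.
In SI units: 0.417944 u × 1.6605×10⁻²⁷ kg/u = 6.9400e-28 kg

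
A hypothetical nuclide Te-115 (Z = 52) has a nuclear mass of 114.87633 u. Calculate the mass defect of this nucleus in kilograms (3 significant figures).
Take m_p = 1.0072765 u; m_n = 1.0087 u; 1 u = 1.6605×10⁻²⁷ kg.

Σm = 52·m_p + 63·m_n = 52.3783780 + 63.5481 = 115.9264780 u
The mass defect is 115.9264780 − 114.87633 = 1.0501480 u.
In SI units: 1.0501480 u × 1.6605×10⁻²⁷ kg/u = 1.7438e-27 kg

1.74e-27 kg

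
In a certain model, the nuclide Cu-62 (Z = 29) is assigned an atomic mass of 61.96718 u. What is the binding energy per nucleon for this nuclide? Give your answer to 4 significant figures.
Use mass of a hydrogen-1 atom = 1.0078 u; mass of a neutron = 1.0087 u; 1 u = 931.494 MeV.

Σm = 29·m(¹H) + 33·m_n = 29.2262 + 33.2871 = 62.5133 u
The mass defect is 62.5133 − 61.96718 = 0.54612 u.
Converting to energy: 0.54612 u × 931.494 MeV/u = 508.708 MeV
Dividing by A = 62 gives 8.205 MeV per nucleon.

8.205 MeV/nucleon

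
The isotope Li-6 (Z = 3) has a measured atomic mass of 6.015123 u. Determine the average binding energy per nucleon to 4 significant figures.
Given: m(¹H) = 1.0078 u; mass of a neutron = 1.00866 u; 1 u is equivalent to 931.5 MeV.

Mass of separated nucleons = 3(1.0078) + 3(1.00866) = 3.0234 + 3.02598 = 6.04938 u
The mass defect is 6.04938 − 6.015123 = 0.034257 u.
Binding energy = Δm·c² = 0.034257 × 931.5 MeV/u = 31.9104 MeV
BE/A = 31.9104 MeV / 6 = 5.318 MeV/nucleon

5.318 MeV/nucleon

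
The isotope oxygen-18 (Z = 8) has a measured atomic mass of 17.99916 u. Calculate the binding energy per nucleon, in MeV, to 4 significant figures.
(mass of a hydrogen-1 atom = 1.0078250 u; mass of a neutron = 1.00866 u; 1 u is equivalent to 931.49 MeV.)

Σm = 8·m(¹H) + 10·m_n = 8.0626000 + 10.08660 = 18.1492000 u
Mass defect Δm = 18.1492000 − 17.99916 = 0.1500400 u
Converting to energy: 0.1500400 u × 931.49 MeV/u = 139.7608 MeV
BE/A = 139.7608 MeV / 18 = 7.764 MeV/nucleon

7.764 MeV/nucleon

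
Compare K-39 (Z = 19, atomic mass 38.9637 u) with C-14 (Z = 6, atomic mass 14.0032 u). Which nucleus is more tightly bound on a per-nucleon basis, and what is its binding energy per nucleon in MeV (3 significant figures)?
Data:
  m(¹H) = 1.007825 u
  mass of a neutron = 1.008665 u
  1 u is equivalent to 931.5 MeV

K-39; 8.56 MeV/nucleon

K-39: Σm = 19(1.007825) + 20(1.008665) = 39.321975 u; Δm = 0.358275 u; E_B = 333.73 MeV; E_B/A = 8.557 MeV
C-14: Σm = 6(1.007825) + 8(1.008665) = 14.116270 u; Δm = 0.113070 u; E_B = 105.32 MeV; E_B/A = 7.523 MeV
K-39 has the higher binding energy per nucleon, so it is the more tightly bound nucleus.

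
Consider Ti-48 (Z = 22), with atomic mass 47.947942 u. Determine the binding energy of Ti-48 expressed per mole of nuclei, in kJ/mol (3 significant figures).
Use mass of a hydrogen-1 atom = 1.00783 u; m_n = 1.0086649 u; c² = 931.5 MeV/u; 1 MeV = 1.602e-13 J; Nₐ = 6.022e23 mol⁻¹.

4.04e+10 kJ/mol

The nucleus contains 22 protons and 48 − 22 = 26 neutrons.
Mass of separated nucleons = 22(1.00783) + 26(1.0086649) = 22.17226 + 26.2252874 = 48.3975474 u
Δm = 48.3975474 − 47.947942 = 0.4496054 u
E_B = 0.4496054 × 931.5 = 418.807 MeV
Per nucleus in joules: 418.807 MeV × 1.602e-13 J/MeV = 6.7093e-11 J
Per mole: 6.7093e-11 J × 6.022e23 mol⁻¹ = 4.0403e+13 J/mol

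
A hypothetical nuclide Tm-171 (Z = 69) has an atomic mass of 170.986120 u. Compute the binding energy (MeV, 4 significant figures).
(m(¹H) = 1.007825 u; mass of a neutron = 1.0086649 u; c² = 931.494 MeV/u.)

The nucleus contains 69 protons and 171 − 69 = 102 neutrons.
Total constituent mass: 69 × 1.007825 + 102 × 1.0086649 = 172.4237448 u
Mass defect Δm = 172.4237448 − 170.986120 = 1.4376248 u
Converting to energy: 1.4376248 u × 931.494 MeV/u = 1339.14 MeV

1339 MeV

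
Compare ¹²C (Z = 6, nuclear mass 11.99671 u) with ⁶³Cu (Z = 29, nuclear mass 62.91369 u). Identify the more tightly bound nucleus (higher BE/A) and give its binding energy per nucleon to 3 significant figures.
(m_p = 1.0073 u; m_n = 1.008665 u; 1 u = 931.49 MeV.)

¹²C: Σm = 6(1.0073) + 6(1.008665) = 12.095790 u; Δm = 0.099080 u; E_B = 92.292 MeV; E_B/A = 7.691 MeV
⁶³Cu: Σm = 29(1.0073) + 34(1.008665) = 63.506310 u; Δm = 0.592620 u; E_B = 552.02 MeV; E_B/A = 8.762 MeV
⁶³Cu has the higher binding energy per nucleon, so it is the more tightly bound nucleus.

⁶³Cu; 8.76 MeV/nucleon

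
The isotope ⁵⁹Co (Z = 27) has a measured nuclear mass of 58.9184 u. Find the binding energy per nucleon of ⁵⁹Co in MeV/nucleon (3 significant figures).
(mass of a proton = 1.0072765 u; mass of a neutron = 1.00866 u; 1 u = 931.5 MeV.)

8.77 MeV/nucleon

With 27 protons and 32 neutrons (A = 59):
Σm = 27·m_p + 32·m_n = 27.1964655 + 32.27712 = 59.4735855 u
Δm = 59.4735855 − 58.9184 = 0.5551855 u
Binding energy = Δm·c² = 0.5551855 × 931.5 MeV/u = 517.155 MeV
Dividing by A = 59 gives 8.765 MeV per nucleon.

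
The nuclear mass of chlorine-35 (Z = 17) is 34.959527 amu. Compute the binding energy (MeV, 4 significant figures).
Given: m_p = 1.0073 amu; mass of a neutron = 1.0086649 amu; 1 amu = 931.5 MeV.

With 17 protons and 18 neutrons (A = 35):
Σm = 17·m_p + 18·m_n = 17.1241 + 18.1559682 = 35.2800682 amu
Mass defect Δm = 35.2800682 − 34.959527 = 0.3205412 amu
Converting to energy: 0.3205412 amu × 931.5 MeV/amu = 298.584 MeV

298.6 MeV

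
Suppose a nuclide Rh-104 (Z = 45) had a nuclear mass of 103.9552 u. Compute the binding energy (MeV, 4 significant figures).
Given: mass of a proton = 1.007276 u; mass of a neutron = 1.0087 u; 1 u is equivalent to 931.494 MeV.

824.9 MeV

Total constituent mass: 45 × 1.007276 + 59 × 1.0087 = 104.840720 u
Mass defect Δm = 104.840720 − 103.9552 = 0.885520 u
Converting to energy: 0.885520 u × 931.494 MeV/u = 824.857 MeV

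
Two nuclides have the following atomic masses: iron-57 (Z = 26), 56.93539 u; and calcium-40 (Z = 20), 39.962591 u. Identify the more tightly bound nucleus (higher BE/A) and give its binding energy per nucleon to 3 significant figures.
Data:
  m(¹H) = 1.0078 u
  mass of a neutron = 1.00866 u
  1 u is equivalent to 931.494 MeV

iron-57; 8.76 MeV/nucleon

iron-57: Σm = 26(1.0078) + 31(1.00866) = 57.47126 u; Δm = 0.53587 u; E_B = 499.16 MeV; E_B/A = 8.757 MeV
calcium-40: Σm = 20(1.0078) + 20(1.00866) = 40.32920 u; Δm = 0.366609 u; E_B = 341.49 MeV; E_B/A = 8.537 MeV
iron-57 has the higher binding energy per nucleon, so it is the more tightly bound nucleus.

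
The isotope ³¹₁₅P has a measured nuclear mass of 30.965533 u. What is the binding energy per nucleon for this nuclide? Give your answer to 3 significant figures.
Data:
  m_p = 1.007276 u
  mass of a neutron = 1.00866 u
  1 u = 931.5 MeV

8.48 MeV/nucleon

The nucleus contains 15 protons and 31 − 15 = 16 neutrons.
Mass of separated nucleons = 15(1.007276) + 16(1.00866) = 15.109140 + 16.13856 = 31.247700 u
Δm = 31.247700 − 30.965533 = 0.282167 u
Binding energy = Δm·c² = 0.282167 × 931.5 MeV/u = 262.839 MeV
Per nucleon: 262.839 / 31 = 8.479 MeV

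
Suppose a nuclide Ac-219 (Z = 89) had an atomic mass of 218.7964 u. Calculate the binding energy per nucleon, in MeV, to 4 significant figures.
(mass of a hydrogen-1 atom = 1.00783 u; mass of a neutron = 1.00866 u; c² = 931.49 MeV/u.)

Z = 89, so N = A − Z = 219 − 89 = 130.
Σm = 89·m(¹H) + 130·m_n = 89.69687 + 131.12580 = 220.82267 u
Mass defect Δm = 220.82267 − 218.7964 = 2.02627 u
Converting to energy: 2.02627 u × 931.49 MeV/u = 1887.45 MeV
BE/A = 1887.45 MeV / 219 = 8.618 MeV/nucleon

8.618 MeV/nucleon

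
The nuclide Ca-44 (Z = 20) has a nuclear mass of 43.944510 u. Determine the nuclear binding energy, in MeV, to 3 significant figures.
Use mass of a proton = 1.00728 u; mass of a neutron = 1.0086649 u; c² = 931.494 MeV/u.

Mass of separated nucleons = 20(1.00728) + 24(1.0086649) = 20.14560 + 24.2079576 = 44.3535576 u
Mass defect Δm = 44.3535576 − 43.944510 = 0.4090476 u
Converting to energy: 0.4090476 u × 931.494 MeV/u = 381.025 MeV

381 MeV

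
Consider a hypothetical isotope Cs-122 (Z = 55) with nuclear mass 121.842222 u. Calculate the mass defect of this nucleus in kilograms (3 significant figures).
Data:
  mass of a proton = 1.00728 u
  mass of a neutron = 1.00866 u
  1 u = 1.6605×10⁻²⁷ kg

1.89e-27 kg

Total constituent mass: 55 × 1.00728 + 67 × 1.00866 = 122.98062 u
Mass defect Δm = 122.98062 − 121.842222 = 1.138398 u
In SI units: 1.138398 u × 1.6605×10⁻²⁷ kg/u = 1.8903e-27 kg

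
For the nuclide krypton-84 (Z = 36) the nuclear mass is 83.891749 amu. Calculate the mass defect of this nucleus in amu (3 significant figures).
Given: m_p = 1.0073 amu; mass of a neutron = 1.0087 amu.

The nucleus contains 36 protons and 84 − 36 = 48 neutrons.
Σm = 36·m_p + 48·m_n = 36.2628 + 48.4176 = 84.6804 amu
Δm = 84.6804 − 83.891749 = 0.788651 amu

0.789 amu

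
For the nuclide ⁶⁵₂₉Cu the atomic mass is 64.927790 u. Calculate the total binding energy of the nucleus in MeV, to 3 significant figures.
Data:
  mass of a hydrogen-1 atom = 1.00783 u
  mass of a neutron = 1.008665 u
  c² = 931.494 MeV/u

569 MeV

Total constituent mass: 29 × 1.00783 + 36 × 1.008665 = 65.539010 u
Mass defect Δm = 65.539010 − 64.927790 = 0.611220 u
E_B = 0.611220 × 931.494 = 569.348 MeV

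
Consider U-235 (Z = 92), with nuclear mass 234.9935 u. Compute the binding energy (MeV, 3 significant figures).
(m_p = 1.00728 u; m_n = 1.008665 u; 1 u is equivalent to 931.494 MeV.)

1780 MeV

Σm = 92·m_p + 143·m_n = 92.66976 + 144.239095 = 236.908855 u
Δm = 236.908855 − 234.9935 = 1.915355 u
E_B = 1.915355 × 931.494 = 1784.14 MeV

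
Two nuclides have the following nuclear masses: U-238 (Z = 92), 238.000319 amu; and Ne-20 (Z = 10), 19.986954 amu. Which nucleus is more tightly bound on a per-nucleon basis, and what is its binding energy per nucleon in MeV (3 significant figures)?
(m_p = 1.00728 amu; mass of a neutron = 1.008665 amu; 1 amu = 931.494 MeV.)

Ne-20; 8.03 MeV/nucleon

U-238: Σm = 92(1.00728) + 146(1.008665) = 239.934850 amu; Δm = 1.934531 amu; E_B = 1802.0 MeV; E_B/A = 7.571 MeV
Ne-20: Σm = 10(1.00728) + 10(1.008665) = 20.159450 amu; Δm = 0.172496 amu; E_B = 160.68 MeV; E_B/A = 8.034 MeV
Ne-20 has the higher binding energy per nucleon, so it is the more tightly bound nucleus.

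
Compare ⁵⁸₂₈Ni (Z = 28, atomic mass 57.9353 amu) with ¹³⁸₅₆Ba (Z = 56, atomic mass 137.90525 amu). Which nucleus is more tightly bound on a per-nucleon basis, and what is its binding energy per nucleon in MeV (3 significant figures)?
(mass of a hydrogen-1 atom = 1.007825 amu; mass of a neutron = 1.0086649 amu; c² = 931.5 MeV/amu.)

⁵⁸₂₈Ni: Σm = 28(1.007825) + 30(1.0086649) = 58.4790470 amu; Δm = 0.5437470 amu; E_B = 506.50 MeV; E_B/A = 8.733 MeV
¹³⁸₅₆Ba: Σm = 56(1.007825) + 82(1.0086649) = 139.1487218 amu; Δm = 1.2434718 amu; E_B = 1158.3 MeV; E_B/A = 8.393 MeV
⁵⁸₂₈Ni has the higher binding energy per nucleon, so it is the more tightly bound nucleus.

⁵⁸₂₈Ni; 8.73 MeV/nucleon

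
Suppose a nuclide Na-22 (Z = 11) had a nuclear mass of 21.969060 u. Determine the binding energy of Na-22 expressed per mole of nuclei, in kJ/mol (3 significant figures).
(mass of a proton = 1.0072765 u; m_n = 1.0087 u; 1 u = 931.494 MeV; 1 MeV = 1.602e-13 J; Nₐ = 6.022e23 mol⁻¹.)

1.86e+10 kJ/mol

With 11 protons and 11 neutrons (A = 22):
Total constituent mass: 11 × 1.0072765 + 11 × 1.0087 = 22.1757415 u
Δm = 22.1757415 − 21.969060 = 0.2066815 u
E_B = 0.2066815 × 931.494 = 192.523 MeV
Per nucleus in joules: 192.523 MeV × 1.602e-13 J/MeV = 3.0842e-11 J
Per mole: 3.0842e-11 J × 6.022e23 mol⁻¹ = 1.8573e+13 J/mol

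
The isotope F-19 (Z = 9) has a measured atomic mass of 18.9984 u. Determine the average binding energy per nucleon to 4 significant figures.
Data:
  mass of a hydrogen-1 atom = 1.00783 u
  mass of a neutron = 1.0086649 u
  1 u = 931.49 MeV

7.781 MeV/nucleon

Σm = 9·m(¹H) + 10·m_n = 9.07047 + 10.0866490 = 19.1571190 u
The mass defect is 19.1571190 − 18.9984 = 0.1587190 u.
E_B = 0.1587190 × 931.49 = 147.845 MeV
Per nucleon: 147.845 / 19 = 7.781 MeV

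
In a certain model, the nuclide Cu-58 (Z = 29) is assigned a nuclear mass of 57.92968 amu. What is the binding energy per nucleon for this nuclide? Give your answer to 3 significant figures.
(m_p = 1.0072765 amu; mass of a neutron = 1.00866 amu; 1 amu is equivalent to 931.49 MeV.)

The nucleus contains 29 protons and 58 − 29 = 29 neutrons.
Total constituent mass: 29 × 1.0072765 + 29 × 1.00866 = 58.4621585 amu
The mass defect is 58.4621585 − 57.92968 = 0.5324785 amu.
Binding energy = Δm·c² = 0.5324785 × 931.49 MeV/amu = 495.998 MeV
Per nucleon: 495.998 / 58 = 8.552 MeV

8.55 MeV/nucleon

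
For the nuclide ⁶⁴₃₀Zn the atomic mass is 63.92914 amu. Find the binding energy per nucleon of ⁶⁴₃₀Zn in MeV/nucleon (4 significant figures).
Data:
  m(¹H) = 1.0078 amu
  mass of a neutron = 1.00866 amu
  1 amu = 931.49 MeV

With 30 protons and 34 neutrons (A = 64):
Total constituent mass: 30 × 1.0078 + 34 × 1.00866 = 64.52844 amu
The mass defect is 64.52844 − 63.92914 = 0.59930 amu.
Binding energy = Δm·c² = 0.59930 × 931.49 MeV/amu = 558.242 MeV
Dividing by A = 64 gives 8.723 MeV per nucleon.

8.723 MeV/nucleon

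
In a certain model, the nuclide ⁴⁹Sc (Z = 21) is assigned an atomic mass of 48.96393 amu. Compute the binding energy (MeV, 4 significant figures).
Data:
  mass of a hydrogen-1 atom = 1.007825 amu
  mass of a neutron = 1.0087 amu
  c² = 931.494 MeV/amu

The nucleus contains 21 protons and 49 − 21 = 28 neutrons.
Σm = 21·m(¹H) + 28·m_n = 21.164325 + 28.2436 = 49.407925 amu
The mass defect is 49.407925 − 48.96393 = 0.443995 amu.
Converting to energy: 0.443995 amu × 931.494 MeV/amu = 413.579 MeV

413.6 MeV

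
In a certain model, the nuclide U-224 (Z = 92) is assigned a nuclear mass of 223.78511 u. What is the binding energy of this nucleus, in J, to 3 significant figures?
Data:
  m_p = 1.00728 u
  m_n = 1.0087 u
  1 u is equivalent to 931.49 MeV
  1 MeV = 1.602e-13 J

With 92 protons and 132 neutrons (A = 224):
Total constituent mass: 92 × 1.00728 + 132 × 1.0087 = 225.81816 u
Δm = 225.81816 − 223.78511 = 2.03305 u
E_B = 2.03305 × 931.49 = 1893.77 MeV
In joules: 1893.77 MeV × 1.602e-13 J/MeV = 3.0338e-10 J

3.03e-10 J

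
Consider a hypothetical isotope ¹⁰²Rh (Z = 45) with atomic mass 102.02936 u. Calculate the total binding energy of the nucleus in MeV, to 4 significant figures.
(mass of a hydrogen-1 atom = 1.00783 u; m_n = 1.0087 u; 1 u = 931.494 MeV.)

The nucleus contains 45 protons and 102 − 45 = 57 neutrons.
Σm = 45·m(¹H) + 57·m_n = 45.35235 + 57.4959 = 102.84825 u
Mass defect Δm = 102.84825 − 102.02936 = 0.81889 u
E_B = 0.81889 × 931.494 = 762.791 MeV

762.8 MeV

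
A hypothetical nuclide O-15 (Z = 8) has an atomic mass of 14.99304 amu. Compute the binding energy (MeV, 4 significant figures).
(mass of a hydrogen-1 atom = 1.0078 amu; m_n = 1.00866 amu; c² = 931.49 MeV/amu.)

With 8 protons and 7 neutrons (A = 15):
Total constituent mass: 8 × 1.0078 + 7 × 1.00866 = 15.12302 amu
Mass defect Δm = 15.12302 − 14.99304 = 0.12998 amu
Converting to energy: 0.12998 amu × 931.49 MeV/amu = 121.075 MeV

121.1 MeV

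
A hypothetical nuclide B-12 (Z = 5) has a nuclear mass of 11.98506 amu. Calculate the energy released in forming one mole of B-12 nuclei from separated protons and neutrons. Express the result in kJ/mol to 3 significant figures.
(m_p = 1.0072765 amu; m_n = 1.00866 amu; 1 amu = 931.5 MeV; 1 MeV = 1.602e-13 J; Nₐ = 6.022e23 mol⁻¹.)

The nucleus contains 5 protons and 12 − 5 = 7 neutrons.
Total constituent mass: 5 × 1.0072765 + 7 × 1.00866 = 12.0970025 amu
Mass defect Δm = 12.0970025 − 11.98506 = 0.1119425 amu
E_B = 0.1119425 × 931.5 = 104.274 MeV
Per nucleus in joules: 104.274 MeV × 1.602e-13 J/MeV = 1.6705e-11 J
Per mole: 1.6705e-11 J × 6.022e23 mol⁻¹ = 1.0060e+13 J/mol

1.01e+10 kJ/mol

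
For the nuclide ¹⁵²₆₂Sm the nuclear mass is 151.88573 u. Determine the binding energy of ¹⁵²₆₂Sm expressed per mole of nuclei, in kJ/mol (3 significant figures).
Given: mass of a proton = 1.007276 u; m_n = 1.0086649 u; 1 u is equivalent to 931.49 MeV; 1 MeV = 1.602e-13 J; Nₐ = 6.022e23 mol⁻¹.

1.21e+11 kJ/mol

With 62 protons and 90 neutrons (A = 152):
Σm = 62·m_p + 90·m_n = 62.451112 + 90.7798410 = 153.2309530 u
Δm = 153.2309530 − 151.88573 = 1.3452230 u
Binding energy = Δm·c² = 1.3452230 × 931.49 MeV/u = 1253.06 MeV
Per nucleus in joules: 1253.06 MeV × 1.602e-13 J/MeV = 2.0074e-10 J
Per mole: 2.0074e-10 J × 6.022e23 mol⁻¹ = 1.2089e+14 J/mol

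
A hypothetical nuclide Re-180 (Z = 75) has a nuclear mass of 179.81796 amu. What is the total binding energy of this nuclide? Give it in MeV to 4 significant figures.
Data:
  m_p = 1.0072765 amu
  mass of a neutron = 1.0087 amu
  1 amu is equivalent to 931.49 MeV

Mass of separated nucleons = 75(1.0072765) + 105(1.0087) = 75.5457375 + 105.9135 = 181.4592375 amu
Mass defect Δm = 181.4592375 − 179.81796 = 1.6412775 amu
Converting to energy: 1.6412775 amu × 931.49 MeV/amu = 1528.83 MeV

1529 MeV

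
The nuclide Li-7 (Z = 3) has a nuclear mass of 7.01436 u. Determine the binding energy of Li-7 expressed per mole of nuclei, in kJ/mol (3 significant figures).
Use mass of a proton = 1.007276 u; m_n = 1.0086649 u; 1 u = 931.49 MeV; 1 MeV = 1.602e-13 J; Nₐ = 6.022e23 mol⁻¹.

Total constituent mass: 3 × 1.007276 + 4 × 1.0086649 = 7.0564876 u
Δm = 7.0564876 − 7.01436 = 0.0421276 u
Binding energy = Δm·c² = 0.0421276 × 931.49 MeV/u = 39.2414 MeV
Per nucleus in joules: 39.2414 MeV × 1.602e-13 J/MeV = 6.2865e-12 J
Per mole: 6.2865e-12 J × 6.022e23 mol⁻¹ = 3.7857e+12 J/mol

3.79e+09 kJ/mol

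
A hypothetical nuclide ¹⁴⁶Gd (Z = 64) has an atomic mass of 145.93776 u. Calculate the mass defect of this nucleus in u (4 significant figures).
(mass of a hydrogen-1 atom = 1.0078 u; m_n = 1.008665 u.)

1.272 u

Z = 64, so N = A − Z = 146 − 64 = 82.
Σm = 64·m(¹H) + 82·m_n = 64.4992 + 82.710530 = 147.209730 u
The mass defect is 147.209730 − 145.93776 = 1.271970 u.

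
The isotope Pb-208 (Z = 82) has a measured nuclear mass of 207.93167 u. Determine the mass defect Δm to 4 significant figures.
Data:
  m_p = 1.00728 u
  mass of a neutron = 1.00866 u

Z = 82, so N = A − Z = 208 − 82 = 126.
Σm = 82·m_p + 126·m_n = 82.59696 + 127.09116 = 209.68812 u
The mass defect is 209.68812 − 207.93167 = 1.75645 u.

1.756 u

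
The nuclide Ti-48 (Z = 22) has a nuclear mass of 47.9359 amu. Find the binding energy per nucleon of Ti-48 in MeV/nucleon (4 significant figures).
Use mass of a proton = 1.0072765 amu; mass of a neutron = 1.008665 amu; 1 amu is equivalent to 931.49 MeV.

8.722 MeV/nucleon

The nucleus contains 22 protons and 48 − 22 = 26 neutrons.
Σm = 22·m_p + 26·m_n = 22.1600830 + 26.225290 = 48.3853730 amu
Δm = 48.3853730 − 47.9359 = 0.4494730 amu
E_B = 0.4494730 × 931.49 = 418.6796 MeV
Dividing by A = 48 gives 8.722 MeV per nucleon.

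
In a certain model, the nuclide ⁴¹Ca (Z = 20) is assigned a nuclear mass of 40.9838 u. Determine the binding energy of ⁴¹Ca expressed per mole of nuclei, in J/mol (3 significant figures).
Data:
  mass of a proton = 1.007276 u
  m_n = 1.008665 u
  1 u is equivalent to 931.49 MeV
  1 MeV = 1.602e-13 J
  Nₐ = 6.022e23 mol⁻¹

Z = 20, so N = A − Z = 41 − 20 = 21.
Mass of separated nucleons = 20(1.007276) + 21(1.008665) = 20.145520 + 21.181965 = 41.327485 u
Mass defect Δm = 41.327485 − 40.9838 = 0.343685 u
E_B = 0.343685 × 931.49 = 320.139 MeV
Per nucleus in joules: 320.139 MeV × 1.602e-13 J/MeV = 5.1286e-11 J
Per mole: 5.1286e-11 J × 6.022e23 mol⁻¹ = 3.0884e+13 J/mol

3.09e+13 J/mol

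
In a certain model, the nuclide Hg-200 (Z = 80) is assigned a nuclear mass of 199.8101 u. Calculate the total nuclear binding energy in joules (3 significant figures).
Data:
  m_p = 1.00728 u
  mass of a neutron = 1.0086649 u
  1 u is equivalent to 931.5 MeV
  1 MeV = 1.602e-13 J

With 80 protons and 120 neutrons (A = 200):
Total constituent mass: 80 × 1.00728 + 120 × 1.0086649 = 201.6221880 u
Mass defect Δm = 201.6221880 − 199.8101 = 1.8120880 u
E_B = 1.8120880 × 931.5 = 1687.96 MeV
In joules: 1687.96 MeV × 1.602e-13 J/MeV = 2.7041e-10 J

2.70e-10 J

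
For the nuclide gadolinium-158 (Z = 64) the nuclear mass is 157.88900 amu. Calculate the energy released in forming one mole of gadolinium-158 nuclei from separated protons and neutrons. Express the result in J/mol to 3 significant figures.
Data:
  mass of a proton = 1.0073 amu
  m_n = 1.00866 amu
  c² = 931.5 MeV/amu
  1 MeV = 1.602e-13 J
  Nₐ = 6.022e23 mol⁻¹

The nucleus contains 64 protons and 158 − 64 = 94 neutrons.
Σm = 64·m_p + 94·m_n = 64.4672 + 94.81404 = 159.28124 amu
The mass defect is 159.28124 − 157.88900 = 1.39224 amu.
Converting to energy: 1.39224 amu × 931.5 MeV/amu = 1296.87 MeV
Per nucleus in joules: 1296.87 MeV × 1.602e-13 J/MeV = 2.0776e-10 J
Per mole: 2.0776e-10 J × 6.022e23 mol⁻¹ = 1.2511e+14 J/mol

1.25e+14 J/mol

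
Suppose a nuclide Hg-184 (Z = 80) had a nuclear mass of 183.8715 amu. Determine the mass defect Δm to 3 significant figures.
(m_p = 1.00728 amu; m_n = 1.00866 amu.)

1.61 amu

With 80 protons and 104 neutrons (A = 184):
Σm = 80·m_p + 104·m_n = 80.58240 + 104.90064 = 185.48304 amu
Δm = 185.48304 − 183.8715 = 1.61154 amu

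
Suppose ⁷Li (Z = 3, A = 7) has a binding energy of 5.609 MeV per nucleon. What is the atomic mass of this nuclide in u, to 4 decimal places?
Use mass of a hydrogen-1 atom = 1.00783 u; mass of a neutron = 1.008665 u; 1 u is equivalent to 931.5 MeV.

7.0160 u

Total binding energy = 7 × 5.609 = 39.263 MeV
Mass defect = 39.263 MeV / (931.5 MeV/u) = 0.042150 u
Constituent mass = 3(1.00783) + 4(1.008665) = 7.058150 u
Atomic mass = 7.058150 − 0.042150 = 7.016000 u ≈ 7.0160 u (to 4 decimal places)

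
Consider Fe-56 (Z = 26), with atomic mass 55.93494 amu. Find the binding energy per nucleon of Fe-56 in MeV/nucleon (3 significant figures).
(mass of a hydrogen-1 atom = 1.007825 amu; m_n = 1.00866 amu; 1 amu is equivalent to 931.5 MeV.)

The nucleus contains 26 protons and 56 − 26 = 30 neutrons.
Mass of separated nucleons = 26(1.007825) + 30(1.00866) = 26.203450 + 30.25980 = 56.463250 amu
Δm = 56.463250 − 55.93494 = 0.528310 amu
Binding energy = Δm·c² = 0.528310 × 931.5 MeV/amu = 492.121 MeV
BE/A = 492.121 MeV / 56 = 8.788 MeV/nucleon

8.79 MeV/nucleon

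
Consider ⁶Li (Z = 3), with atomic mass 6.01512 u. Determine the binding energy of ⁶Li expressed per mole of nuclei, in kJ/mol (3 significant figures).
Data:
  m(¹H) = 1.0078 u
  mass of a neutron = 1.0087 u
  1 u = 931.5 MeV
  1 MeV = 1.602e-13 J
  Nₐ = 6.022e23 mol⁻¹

Z = 3, so N = A − Z = 6 − 3 = 3.
Total constituent mass: 3 × 1.0078 + 3 × 1.0087 = 6.0495 u
Δm = 6.0495 − 6.01512 = 0.03438 u
Binding energy = Δm·c² = 0.03438 × 931.5 MeV/u = 32.0250 MeV
Per nucleus in joules: 32.0250 MeV × 1.602e-13 J/MeV = 5.1304e-12 J
Per mole: 5.1304e-12 J × 6.022e23 mol⁻¹ = 3.0895e+12 J/mol

3.09e+09 kJ/mol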